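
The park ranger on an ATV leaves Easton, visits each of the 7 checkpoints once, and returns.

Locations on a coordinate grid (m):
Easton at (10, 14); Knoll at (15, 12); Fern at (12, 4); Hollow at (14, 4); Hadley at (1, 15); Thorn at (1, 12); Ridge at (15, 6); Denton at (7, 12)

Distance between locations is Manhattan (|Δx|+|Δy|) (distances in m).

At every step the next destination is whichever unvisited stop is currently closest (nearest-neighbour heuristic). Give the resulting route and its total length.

54 m along Easton → Denton → Thorn → Hadley → Knoll → Ridge → Hollow → Fern → Easton.

Easton → [Denton:5 / Knoll:7 / Hadley:10 / Thorn:11 / Fern:12 / Ridge:13 / Hollow:14] → Denton (5)
Denton → [Thorn:6 / Knoll:8 / Hadley:9 / Fern:13 / Ridge:14 / Hollow:15] → Thorn (6)
Thorn → [Hadley:3 / Knoll:14 / Fern:19 / Ridge:20 / Hollow:21] → Hadley (3)
Hadley → [Knoll:17 / Fern:22 / Ridge:23 / Hollow:24] → Knoll (17)
Knoll → [Ridge:6 / Hollow:9 / Fern:11] → Ridge (6)
Ridge → [Hollow:3 / Fern:5] → Hollow (3)
Hollow → [Fern:2] → Fern (2)
Return Fern→Easton: 12.
Total = 5 + 6 + 3 + 17 + 6 + 3 + 2 + 12 = 54.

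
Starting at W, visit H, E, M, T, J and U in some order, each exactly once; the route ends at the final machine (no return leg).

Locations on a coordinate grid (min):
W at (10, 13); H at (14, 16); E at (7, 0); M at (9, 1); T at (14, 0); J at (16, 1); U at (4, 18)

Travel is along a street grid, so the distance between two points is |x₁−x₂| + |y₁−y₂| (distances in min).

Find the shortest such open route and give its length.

There are 6! = 720 possible orderings.
W→H→E→M→T→J→U: 7+23+3+6+3+29 = 71
W→H→E→M→T→U→J: 7+23+3+6+28+29 = 96
W→H→E→M→J→T→U: 7+23+3+7+3+28 = 71
W→H→E→M→J→U→T: 7+23+3+7+29+28 = 97
W→H→E→M→U→T→J: 7+23+3+22+28+3 = 86
W→H→E→M→U→J→T: 7+23+3+22+29+3 = 87
W→H→E→T→M→J→U: 7+23+7+6+7+29 = 79
W→H→E→T→M→U→J: 7+23+7+6+22+29 = 94
… (712 more)
W→H→U→E→M→T→J: 7+12+21+3+6+3 = 52  ← best
The minimum is 52.
One shortest path: W → H → U → E → M → T → J.

Minimum one-way distance = 52 min.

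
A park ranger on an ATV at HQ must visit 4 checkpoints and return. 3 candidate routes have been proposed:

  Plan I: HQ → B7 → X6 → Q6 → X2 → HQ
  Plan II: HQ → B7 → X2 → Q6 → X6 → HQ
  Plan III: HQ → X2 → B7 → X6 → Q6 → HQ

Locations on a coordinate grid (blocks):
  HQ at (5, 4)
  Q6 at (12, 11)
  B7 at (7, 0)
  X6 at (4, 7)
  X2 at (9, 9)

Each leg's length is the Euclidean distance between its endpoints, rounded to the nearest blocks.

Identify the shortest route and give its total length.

Shortest is Plan II, total 29 blocks.

Plan I: 4 + 8 + 9 + 4 + 6 = 31
Plan II: 4 + 9 + 4 + 9 + 3 = 29
Plan III: 6 + 9 + 8 + 9 + 10 = 42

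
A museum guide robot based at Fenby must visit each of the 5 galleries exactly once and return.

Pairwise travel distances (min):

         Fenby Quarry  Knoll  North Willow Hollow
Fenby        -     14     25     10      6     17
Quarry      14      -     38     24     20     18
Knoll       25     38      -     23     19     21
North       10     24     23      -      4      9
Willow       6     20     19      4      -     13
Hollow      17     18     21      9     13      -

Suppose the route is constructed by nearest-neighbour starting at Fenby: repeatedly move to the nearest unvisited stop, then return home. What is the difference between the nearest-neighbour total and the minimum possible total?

14 min longer than the optimal tour.

Fenby: Willow=6, North=10, Quarry=14, Hollow=17, Knoll=25 ⇒ Willow
Willow: North=4, Hollow=13, Knoll=19, Quarry=20 ⇒ North
North: Hollow=9, Knoll=23, Quarry=24 ⇒ Hollow
Hollow: Quarry=18, Knoll=21 ⇒ Quarry
Quarry: Knoll=38 ⇒ Knoll
NN route Fenby → Willow → North → Hollow → Quarry → Knoll → Fenby costs 100.
Optimal: Fenby → Quarry → Hollow → Knoll → North → Willow → Fenby costs 86 (by enumerating all 60 distinct tours).
Excess = 100 − 86 = 14.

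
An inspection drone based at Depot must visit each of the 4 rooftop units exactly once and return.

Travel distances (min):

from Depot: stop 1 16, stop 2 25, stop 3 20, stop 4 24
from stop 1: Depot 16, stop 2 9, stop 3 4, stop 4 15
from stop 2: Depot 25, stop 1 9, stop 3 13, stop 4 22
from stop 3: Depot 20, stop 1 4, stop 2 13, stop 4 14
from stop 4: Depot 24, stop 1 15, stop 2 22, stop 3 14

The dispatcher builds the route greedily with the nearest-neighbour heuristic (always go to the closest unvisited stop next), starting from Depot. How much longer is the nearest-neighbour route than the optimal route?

3 min longer than the optimal tour.

Depot: stop 1=16, stop 3=20, stop 4=24, stop 2=25 ⇒ stop 1
stop 1: stop 3=4, stop 2=9, stop 4=15 ⇒ stop 3
stop 3: stop 2=13, stop 4=14 ⇒ stop 2
stop 2: stop 4=22 ⇒ stop 4
NN route Depot → stop 1 → stop 3 → stop 2 → stop 4 → Depot costs 79.
Optimal: Depot → stop 1 → stop 2 → stop 3 → stop 4 → Depot costs 76 (by enumerating all 12 distinct tours).
Excess = 79 − 76 = 3.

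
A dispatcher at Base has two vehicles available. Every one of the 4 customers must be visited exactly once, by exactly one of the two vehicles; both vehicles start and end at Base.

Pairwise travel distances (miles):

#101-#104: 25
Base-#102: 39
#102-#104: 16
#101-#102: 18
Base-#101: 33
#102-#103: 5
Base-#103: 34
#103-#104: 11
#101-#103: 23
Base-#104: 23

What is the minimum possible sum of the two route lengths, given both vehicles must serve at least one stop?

Minimum combined distance: 136 miles.

Check every non-empty split of the stops between the two vehicles; for each half take its own optimal tour:
  {#101} + {#102, #103, #104}: 66 + 78 = 144
  {#102} + {#101, #103, #104}: 78 + 90 = 168
  {#101, #102} + {#103, #104}: 90 + 68 = 158
  {#103} + {#101, #102, #104}: 68 + 90 = 158
  {#101, #103} + {#102, #104}: 90 + 78 = 168
  {#102, #103} + {#101, #104}: 78 + 81 = 159
  … (7 splits in total)
  {#101, #102, #103} + {#104}: 90 + 46 = 136  ← best
Best: vehicle 1 Base → #101 → #102 → #103 → Base = 90; vehicle 2 Base → #104 → Base = 46; combined 136.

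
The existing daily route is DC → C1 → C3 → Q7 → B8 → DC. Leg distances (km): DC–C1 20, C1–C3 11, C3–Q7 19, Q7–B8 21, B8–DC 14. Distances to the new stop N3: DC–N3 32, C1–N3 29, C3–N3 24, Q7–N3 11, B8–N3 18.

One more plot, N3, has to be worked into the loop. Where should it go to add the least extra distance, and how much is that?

Insertion cost between consecutive stops i–j is d(i,N3) + d(N3,j) − d(i,j):
  between DC and C1: 32 + 29 − 20 = 41
  between C1 and C3: 29 + 24 − 11 = 42
  between C3 and Q7: 24 + 11 − 19 = 16
  between Q7 and B8: 11 + 18 − 21 = 8
  between B8 and DC: 18 + 32 − 14 = 36
Cheapest insertion is between Q7 and B8, adding 8.
New total = 85 + 8 = 93.

+8 km — insert N3 between Q7 and B8.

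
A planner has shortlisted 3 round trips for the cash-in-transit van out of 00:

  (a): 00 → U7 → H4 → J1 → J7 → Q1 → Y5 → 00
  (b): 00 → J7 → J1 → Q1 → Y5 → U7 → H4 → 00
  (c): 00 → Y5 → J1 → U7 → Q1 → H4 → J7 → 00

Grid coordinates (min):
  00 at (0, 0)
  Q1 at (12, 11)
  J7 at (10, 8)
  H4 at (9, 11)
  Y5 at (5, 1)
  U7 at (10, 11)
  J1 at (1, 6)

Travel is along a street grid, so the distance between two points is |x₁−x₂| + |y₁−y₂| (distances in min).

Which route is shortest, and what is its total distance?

56 min — (c) is the shortest.

(a): 21 + 1 + 13 + 11 + 5 + 17 + 6 = 74
(b): 18 + 11 + 16 + 17 + 15 + 1 + 20 = 98
(c): 6 + 9 + 14 + 2 + 3 + 4 + 18 = 56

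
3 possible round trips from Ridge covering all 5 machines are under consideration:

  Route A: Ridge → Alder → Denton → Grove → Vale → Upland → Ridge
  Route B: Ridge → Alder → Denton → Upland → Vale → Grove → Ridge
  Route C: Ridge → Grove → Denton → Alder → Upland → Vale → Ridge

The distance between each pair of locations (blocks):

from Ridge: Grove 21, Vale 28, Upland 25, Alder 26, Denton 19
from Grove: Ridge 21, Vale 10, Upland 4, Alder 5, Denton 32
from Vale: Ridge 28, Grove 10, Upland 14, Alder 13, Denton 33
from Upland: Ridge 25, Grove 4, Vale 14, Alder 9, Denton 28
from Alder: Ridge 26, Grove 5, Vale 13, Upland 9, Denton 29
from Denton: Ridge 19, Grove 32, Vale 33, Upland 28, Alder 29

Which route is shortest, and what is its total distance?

Route A: 26 + 29 + 32 + 10 + 14 + 25 = 136
Route B: 26 + 29 + 28 + 14 + 10 + 21 = 128
Route C: 21 + 32 + 29 + 9 + 14 + 28 = 133

Shortest is Route B, total 128 blocks.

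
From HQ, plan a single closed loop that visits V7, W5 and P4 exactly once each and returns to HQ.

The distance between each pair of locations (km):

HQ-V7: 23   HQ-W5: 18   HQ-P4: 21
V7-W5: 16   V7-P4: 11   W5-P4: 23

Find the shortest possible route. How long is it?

Minimum total distance: 66 km.

With 3 stops there are 3!/2 = 3 distinct round trips (a route and its reverse cost the same).
HQ→V7→W5→P4→HQ: 23+16+23+21 = 83
HQ→V7→P4→W5→HQ: 23+11+23+18 = 75
HQ→W5→V7→P4→HQ: 18+16+11+21 = 66
The minimum is 66.
One optimal route: HQ → W5 → V7 → P4 → HQ (or its reverse).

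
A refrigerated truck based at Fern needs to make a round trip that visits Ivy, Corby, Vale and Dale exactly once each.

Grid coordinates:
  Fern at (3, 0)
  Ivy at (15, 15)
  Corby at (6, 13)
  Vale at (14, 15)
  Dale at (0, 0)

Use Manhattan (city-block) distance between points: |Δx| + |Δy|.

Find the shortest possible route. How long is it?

60 — the shortest possible round trip.

Fern-Ivy-Corby-Vale-Dale-Fern: 27+11+10+29+3 = 80
Fern-Ivy-Corby-Dale-Vale-Fern: 27+11+19+29+26 = 112
Fern-Ivy-Vale-Corby-Dale-Fern: 27+1+10+19+3 = 60
Fern-Ivy-Vale-Dale-Corby-Fern: 27+1+29+19+16 = 92
Fern-Ivy-Dale-Corby-Vale-Fern: 27+30+19+10+26 = 112
Fern-Ivy-Dale-Vale-Corby-Fern: 27+30+29+10+16 = 112
Fern-Corby-Ivy-Vale-Dale-Fern: 16+11+1+29+3 = 60
Fern-Corby-Ivy-Dale-Vale-Fern: 16+11+30+29+26 = 112
Fern-Corby-Vale-Ivy-Dale-Fern: 16+10+1+30+3 = 60
Fern-Corby-Dale-Ivy-Vale-Fern: 16+19+30+1+26 = 92
Fern-Vale-Ivy-Corby-Dale-Fern: 26+1+11+19+3 = 60
Fern-Vale-Corby-Ivy-Dale-Fern: 26+10+11+30+3 = 80
The minimum is 60.
One optimal route: Fern → Ivy → Vale → Corby → Dale → Fern (or its reverse).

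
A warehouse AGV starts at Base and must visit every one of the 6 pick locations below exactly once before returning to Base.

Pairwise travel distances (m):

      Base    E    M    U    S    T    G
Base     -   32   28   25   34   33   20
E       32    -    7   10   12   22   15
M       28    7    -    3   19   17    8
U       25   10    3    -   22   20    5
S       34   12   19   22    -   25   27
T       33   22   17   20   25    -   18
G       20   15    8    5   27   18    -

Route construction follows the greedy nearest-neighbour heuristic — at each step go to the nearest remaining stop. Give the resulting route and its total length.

Total distance 105 m via the nearest-neighbour route Base → G → U → M → E → S → T → Base.

Base → [G:20 / U:25 / M:28 / E:32 / T:33 / S:34] → G (20)
G → [U:5 / M:8 / E:15 / T:18 / S:27] → U (5)
U → [M:3 / E:10 / T:20 / S:22] → M (3)
M → [E:7 / T:17 / S:19] → E (7)
E → [S:12 / T:22] → S (12)
S → [T:25] → T (25)
Return T→Base: 33.
Total = 20 + 5 + 3 + 7 + 12 + 25 + 33 = 105.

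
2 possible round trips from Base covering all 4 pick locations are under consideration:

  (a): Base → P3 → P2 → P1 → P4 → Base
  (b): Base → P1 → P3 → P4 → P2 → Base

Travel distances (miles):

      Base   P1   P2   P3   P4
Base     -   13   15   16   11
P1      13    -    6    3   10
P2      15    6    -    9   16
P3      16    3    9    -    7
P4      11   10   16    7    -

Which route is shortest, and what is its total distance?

(a): 16 + 9 + 6 + 10 + 11 = 52
(b): 13 + 3 + 7 + 16 + 15 = 54

Shortest is (a), total 52 miles.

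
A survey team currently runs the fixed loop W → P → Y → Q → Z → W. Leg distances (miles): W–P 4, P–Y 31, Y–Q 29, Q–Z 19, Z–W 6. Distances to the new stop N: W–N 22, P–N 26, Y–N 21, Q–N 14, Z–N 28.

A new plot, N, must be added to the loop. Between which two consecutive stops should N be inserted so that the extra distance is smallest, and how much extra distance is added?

Insertion cost between consecutive stops i–j is d(i,N) + d(N,j) − d(i,j):
  between W and P: 22 + 26 − 4 = 44
  between P and Y: 26 + 21 − 31 = 16
  between Y and Q: 21 + 14 − 29 = 6
  between Q and Z: 14 + 28 − 19 = 23
  between Z and W: 28 + 22 − 6 = 44
Cheapest insertion is between Y and Q, adding 6.
New total = 89 + 6 = 95.

Adding 6 miles by placing N on the Y–Q leg.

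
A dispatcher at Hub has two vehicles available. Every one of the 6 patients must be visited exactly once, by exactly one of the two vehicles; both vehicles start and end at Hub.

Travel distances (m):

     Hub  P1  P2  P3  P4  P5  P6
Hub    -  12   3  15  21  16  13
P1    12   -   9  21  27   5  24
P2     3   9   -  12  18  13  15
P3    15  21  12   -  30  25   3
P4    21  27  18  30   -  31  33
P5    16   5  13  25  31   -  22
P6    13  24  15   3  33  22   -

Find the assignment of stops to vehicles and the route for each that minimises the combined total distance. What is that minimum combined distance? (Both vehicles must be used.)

There are 2^5 − 1 = 31 ways to divide the 6 stops into two non-empty groups. For each, the best each vehicle can do is its own shortest tour through its group:
  {P1} + {P2, P3, P4, P5, P6}: 24 + 92 = 116
  {P2} + {P1, P3, P4, P5, P6}: 6 + 93 = 99
  {P1, P2} + {P3, P4, P5, P6}: 24 + 92 = 116
  {P3} + {P1, P2, P4, P5, P6}: 30 + 88 = 118
  {P1, P3} + {P2, P4, P5, P6}: 48 + 87 = 135
  {P2, P3} + {P1, P4, P5, P6}: 30 + 88 = 118
  … (31 splits in total)
Best: vehicle 1 Hub → P2 → Hub = 6; vehicle 2 Hub → P1 → P5 → P6 → P3 → P4 → Hub = 93; combined 99.

Minimum combined distance: 99 m.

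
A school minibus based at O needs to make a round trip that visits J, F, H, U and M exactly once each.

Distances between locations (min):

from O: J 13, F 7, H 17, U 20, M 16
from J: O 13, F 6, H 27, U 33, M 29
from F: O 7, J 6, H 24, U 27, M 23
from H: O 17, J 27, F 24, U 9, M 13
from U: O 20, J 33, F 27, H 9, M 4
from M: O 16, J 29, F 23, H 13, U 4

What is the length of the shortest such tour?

Minimum total distance: 69 min.

With 5 stops there are 5!/2 = 60 distinct round trips (a route and its reverse cost the same).
O - J - F - H - U - M - O: 13+6+24+9+4+16 = 72
O - J - F - H - M - U - O: 13+6+24+13+4+20 = 80
O - J - F - U - H - M - O: 13+6+27+9+13+16 = 84
O - J - F - U - M - H - O: 13+6+27+4+13+17 = 80
O - J - F - M - H - U - O: 13+6+23+13+9+20 = 84
O - J - F - M - U - H - O: 13+6+23+4+9+17 = 72
O - J - H - F - U - M - O: 13+27+24+27+4+16 = 111
O - J - H - F - M - U - O: 13+27+24+23+4+20 = 111
O - J - H - U - F - M - O: 13+27+9+27+23+16 = 115
O - J - H - U - M - F - O: 13+27+9+4+23+7 = 83
O - J - H - M - F - U - O: 13+27+13+23+27+20 = 123
O - J - H - M - U - F - O: 13+27+13+4+27+7 = 91
O - J - U - F - H - M - O: 13+33+27+24+13+16 = 126
O - J - U - F - M - H - O: 13+33+27+23+13+17 = 126
… (46 more)
O - F - J - H - U - M - O: 7+6+27+9+4+16 = 69  ← best
The minimum is 69.
One optimal route: O → F → J → H → U → M → O (or its reverse).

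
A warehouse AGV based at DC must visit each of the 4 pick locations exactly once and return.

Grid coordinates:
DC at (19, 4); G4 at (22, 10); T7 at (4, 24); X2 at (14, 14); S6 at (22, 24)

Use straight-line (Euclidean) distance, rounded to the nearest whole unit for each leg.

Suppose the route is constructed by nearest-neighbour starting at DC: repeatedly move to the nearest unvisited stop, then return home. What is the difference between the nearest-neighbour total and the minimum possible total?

From DC: G4=7, X2=11, S6=20, T7=25 → choose G4 (7).
From G4: X2=9, S6=14, T7=23 → choose X2 (9).
From X2: S6=13, T7=14 → choose S6 (13).
From S6: T7=18 → choose T7 (18).
NN route DC → G4 → X2 → S6 → T7 → DC costs 72.
Optimal: DC → G4 → S6 → T7 → X2 → DC costs 64 (by enumerating all 12 distinct tours).
Excess = 72 − 64 = 8.

Excess over optimum: 8.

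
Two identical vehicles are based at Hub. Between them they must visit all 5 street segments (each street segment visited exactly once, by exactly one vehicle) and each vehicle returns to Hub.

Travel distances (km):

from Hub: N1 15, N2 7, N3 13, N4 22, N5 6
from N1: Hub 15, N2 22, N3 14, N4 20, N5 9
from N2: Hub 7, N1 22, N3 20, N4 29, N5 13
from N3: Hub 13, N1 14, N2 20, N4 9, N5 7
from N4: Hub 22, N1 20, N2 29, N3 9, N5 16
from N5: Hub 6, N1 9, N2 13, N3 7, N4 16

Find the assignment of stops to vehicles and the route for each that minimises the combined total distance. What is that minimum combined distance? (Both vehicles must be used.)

Check every non-empty split of the stops between the two vehicles; for each half take its own optimal tour:
  {N1} + {N2, N3, N4, N5}: 30 + 58 = 88
  {N2} + {N1, N3, N4, N5}: 14 + 57 = 71
  {N1, N2} + {N3, N4, N5}: 44 + 44 = 88
  {N3} + {N1, N2, N4, N5}: 26 + 71 = 97
  {N1, N3} + {N2, N4, N5}: 42 + 58 = 100
  {N2, N3} + {N1, N4, N5}: 40 + 57 = 97
  … (15 splits in total)
Best: vehicle 1 Hub → N2 → Hub = 14; vehicle 2 Hub → N1 → N4 → N3 → N5 → Hub = 57; combined 71.

71 km — the smallest possible combined total.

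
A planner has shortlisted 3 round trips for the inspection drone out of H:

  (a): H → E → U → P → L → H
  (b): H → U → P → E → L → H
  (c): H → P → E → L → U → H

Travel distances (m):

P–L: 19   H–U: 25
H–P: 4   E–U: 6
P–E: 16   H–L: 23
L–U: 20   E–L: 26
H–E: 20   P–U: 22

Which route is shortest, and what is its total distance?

90 m — (a) is the shortest.

(a): 20 + 6 + 22 + 19 + 23 = 90
(b): 25 + 22 + 16 + 26 + 23 = 112
(c): 4 + 16 + 26 + 20 + 25 = 91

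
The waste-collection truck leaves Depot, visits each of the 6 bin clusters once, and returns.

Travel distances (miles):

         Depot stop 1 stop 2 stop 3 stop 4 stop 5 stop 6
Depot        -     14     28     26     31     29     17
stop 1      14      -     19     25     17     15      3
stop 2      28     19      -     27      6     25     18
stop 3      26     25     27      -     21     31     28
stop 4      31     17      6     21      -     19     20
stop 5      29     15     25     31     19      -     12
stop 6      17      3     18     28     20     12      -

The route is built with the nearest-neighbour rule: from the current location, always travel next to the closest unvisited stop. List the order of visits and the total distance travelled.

107 miles along Depot → stop 1 → stop 6 → stop 5 → stop 4 → stop 2 → stop 3 → Depot.

From Depot: distances to unvisited — stop 1=14, stop 6=17, stop 3=26, stop 2=28, stop 5=29, stop 4=31. Nearest is stop 1 (14).
From stop 1: distances to unvisited — stop 6=3, stop 5=15, stop 4=17, stop 2=19, stop 3=25. Nearest is stop 6 (3).
From stop 6: distances to unvisited — stop 5=12, stop 2=18, stop 4=20, stop 3=28. Nearest is stop 5 (12).
From stop 5: distances to unvisited — stop 4=19, stop 2=25, stop 3=31. Nearest is stop 4 (19).
From stop 4: distances to unvisited — stop 2=6, stop 3=21. Nearest is stop 2 (6).
From stop 2: distances to unvisited — stop 3=27. Nearest is stop 3 (27).
Return stop 3→Depot: 26.
Total = 14 + 3 + 12 + 19 + 6 + 27 + 26 = 107.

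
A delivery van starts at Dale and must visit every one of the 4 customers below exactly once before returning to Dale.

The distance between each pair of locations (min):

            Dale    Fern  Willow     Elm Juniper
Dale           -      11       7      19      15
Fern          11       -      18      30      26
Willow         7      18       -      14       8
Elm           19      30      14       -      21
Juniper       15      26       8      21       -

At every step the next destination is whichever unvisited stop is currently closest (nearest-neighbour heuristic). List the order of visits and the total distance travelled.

Total distance 77 min via the nearest-neighbour route Dale → Willow → Juniper → Elm → Fern → Dale.

From Dale: distances to unvisited — Willow=7, Fern=11, Juniper=15, Elm=19. Nearest is Willow (7).
From Willow: distances to unvisited — Juniper=8, Elm=14, Fern=18. Nearest is Juniper (8).
From Juniper: distances to unvisited — Elm=21, Fern=26. Nearest is Elm (21).
From Elm: distances to unvisited — Fern=30. Nearest is Fern (30).
Return Fern→Dale: 11.
Total = 7 + 8 + 21 + 30 + 11 = 77.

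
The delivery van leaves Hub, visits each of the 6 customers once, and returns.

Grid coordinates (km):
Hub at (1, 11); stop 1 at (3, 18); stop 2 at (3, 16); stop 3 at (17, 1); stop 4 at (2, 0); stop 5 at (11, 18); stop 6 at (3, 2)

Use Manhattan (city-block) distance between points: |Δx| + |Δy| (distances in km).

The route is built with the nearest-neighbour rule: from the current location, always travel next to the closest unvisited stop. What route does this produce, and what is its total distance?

Hub → [stop 2:7 / stop 1:9 / stop 6:11 / stop 4:12 / stop 5:17 / stop 3:26] → stop 2 (7)
stop 2 → [stop 1:2 / stop 5:10 / stop 6:14 / stop 4:17 / stop 3:29] → stop 1 (2)
stop 1 → [stop 5:8 / stop 6:16 / stop 4:19 / stop 3:31] → stop 5 (8)
stop 5 → [stop 3:23 / stop 6:24 / stop 4:27] → stop 3 (23)
stop 3 → [stop 6:15 / stop 4:16] → stop 6 (15)
stop 6 → [stop 4:3] → stop 4 (3)
Return stop 4→Hub: 12.
Total = 7 + 2 + 8 + 23 + 15 + 3 + 12 = 70.

Total distance 70 km via the nearest-neighbour route Hub → stop 2 → stop 1 → stop 5 → stop 3 → stop 6 → stop 4 → Hub.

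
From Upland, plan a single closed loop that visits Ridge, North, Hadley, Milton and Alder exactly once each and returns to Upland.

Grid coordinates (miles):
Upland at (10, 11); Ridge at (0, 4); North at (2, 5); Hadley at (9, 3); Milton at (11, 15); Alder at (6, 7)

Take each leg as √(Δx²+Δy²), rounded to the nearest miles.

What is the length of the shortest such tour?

Shortest round trip = 36 miles.

Upland→Ridge→North→Hadley→Milton→Alder→Upland: 12+2+7+12+9+6 = 48
Upland→Ridge→North→Hadley→Alder→Milton→Upland: 12+2+7+5+9+4 = 39
Upland→Ridge→North→Milton→Hadley→Alder→Upland: 12+2+13+12+5+6 = 50
Upland→Ridge→North→Milton→Alder→Hadley→Upland: 12+2+13+9+5+8 = 49
Upland→Ridge→North→Alder→Hadley→Milton→Upland: 12+2+4+5+12+4 = 39
Upland→Ridge→North→Alder→Milton→Hadley→Upland: 12+2+4+9+12+8 = 47
Upland→Ridge→Hadley→North→Milton→Alder→Upland: 12+9+7+13+9+6 = 56
Upland→Ridge→Hadley→North→Alder→Milton→Upland: 12+9+7+4+9+4 = 45
Upland→Ridge→Hadley→Milton→North→Alder→Upland: 12+9+12+13+4+6 = 56
Upland→Ridge→Hadley→Milton→Alder→North→Upland: 12+9+12+9+4+10 = 56
Upland→Ridge→Hadley→Alder→North→Milton→Upland: 12+9+5+4+13+4 = 47
Upland→Ridge→Hadley→Alder→Milton→North→Upland: 12+9+5+9+13+10 = 58
Upland→Ridge→Milton→North→Hadley→Alder→Upland: 12+16+13+7+5+6 = 59
Upland→Ridge→Milton→North→Alder→Hadley→Upland: 12+16+13+4+5+8 = 58
… (46 more)
Upland→Hadley→Ridge→North→Alder→Milton→Upland: 8+9+2+4+9+4 = 36  ← best
The minimum is 36.
One optimal route: Upland → Hadley → Ridge → North → Alder → Milton → Upland (or its reverse).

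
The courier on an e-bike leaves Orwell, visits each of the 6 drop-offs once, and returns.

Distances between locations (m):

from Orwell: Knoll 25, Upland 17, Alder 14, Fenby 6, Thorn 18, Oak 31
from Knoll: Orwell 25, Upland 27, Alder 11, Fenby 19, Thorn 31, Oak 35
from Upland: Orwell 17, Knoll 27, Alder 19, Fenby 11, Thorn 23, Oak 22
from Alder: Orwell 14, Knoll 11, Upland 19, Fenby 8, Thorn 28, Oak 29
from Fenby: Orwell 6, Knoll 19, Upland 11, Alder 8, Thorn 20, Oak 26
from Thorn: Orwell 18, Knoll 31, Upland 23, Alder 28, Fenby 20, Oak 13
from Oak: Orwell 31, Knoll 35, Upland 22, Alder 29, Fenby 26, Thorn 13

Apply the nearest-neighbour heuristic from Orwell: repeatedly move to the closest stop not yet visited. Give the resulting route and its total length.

Total distance 105 m via the nearest-neighbour route Orwell → Fenby → Alder → Knoll → Upland → Oak → Thorn → Orwell.

Orwell → [Fenby:6 / Alder:14 / Upland:17 / Thorn:18 / Knoll:25 / Oak:31] → Fenby (6)
Fenby → [Alder:8 / Upland:11 / Knoll:19 / Thorn:20 / Oak:26] → Alder (8)
Alder → [Knoll:11 / Upland:19 / Thorn:28 / Oak:29] → Knoll (11)
Knoll → [Upland:27 / Thorn:31 / Oak:35] → Upland (27)
Upland → [Oak:22 / Thorn:23] → Oak (22)
Oak → [Thorn:13] → Thorn (13)
Return Thorn→Orwell: 18.
Total = 6 + 8 + 11 + 27 + 22 + 13 + 18 = 105.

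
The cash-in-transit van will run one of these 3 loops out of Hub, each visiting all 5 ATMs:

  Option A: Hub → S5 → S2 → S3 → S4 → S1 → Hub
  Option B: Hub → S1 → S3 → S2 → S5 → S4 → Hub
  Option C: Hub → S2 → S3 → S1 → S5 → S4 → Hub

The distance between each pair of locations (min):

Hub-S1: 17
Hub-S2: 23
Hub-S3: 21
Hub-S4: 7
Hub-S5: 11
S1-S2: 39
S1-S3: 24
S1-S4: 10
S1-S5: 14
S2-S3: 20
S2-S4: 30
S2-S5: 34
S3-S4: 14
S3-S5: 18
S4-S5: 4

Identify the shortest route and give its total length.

92 min — Option C is the shortest.

Option A: 11 + 34 + 20 + 14 + 10 + 17 = 106
Option B: 17 + 24 + 20 + 34 + 4 + 7 = 106
Option C: 23 + 20 + 24 + 14 + 4 + 7 = 92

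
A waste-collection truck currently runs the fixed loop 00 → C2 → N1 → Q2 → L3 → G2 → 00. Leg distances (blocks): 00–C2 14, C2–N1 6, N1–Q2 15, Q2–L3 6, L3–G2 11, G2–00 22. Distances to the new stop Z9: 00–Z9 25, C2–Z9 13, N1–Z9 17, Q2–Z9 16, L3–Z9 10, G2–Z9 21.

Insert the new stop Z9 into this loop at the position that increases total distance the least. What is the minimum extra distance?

Minimum extra distance: 18 blocks, inserting Z9 between N1 and Q2.

Insertion cost between consecutive stops i–j is d(i,Z9) + d(Z9,j) − d(i,j):
  between 00 and C2: 25 + 13 − 14 = 24
  between C2 and N1: 13 + 17 − 6 = 24
  between N1 and Q2: 17 + 16 − 15 = 18
  between Q2 and L3: 16 + 10 − 6 = 20
  between L3 and G2: 10 + 21 − 11 = 20
  between G2 and 00: 21 + 25 − 22 = 24
Cheapest insertion is between N1 and Q2, adding 18.
New total = 74 + 18 = 92.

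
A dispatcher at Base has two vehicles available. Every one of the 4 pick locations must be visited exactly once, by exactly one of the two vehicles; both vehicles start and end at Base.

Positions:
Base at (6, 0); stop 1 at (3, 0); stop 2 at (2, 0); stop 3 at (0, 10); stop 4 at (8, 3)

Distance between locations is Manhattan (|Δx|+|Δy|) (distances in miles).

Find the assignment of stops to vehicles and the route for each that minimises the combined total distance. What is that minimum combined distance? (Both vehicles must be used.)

Minimum combined distance: 42 miles.

Try each way of splitting the stops between the two vehicles (each non-empty) and, for each split, find the best tour for each vehicle:
  {stop 1} + {stop 2, stop 3, stop 4}: 6 + 36 = 42
  {stop 2} + {stop 1, stop 3, stop 4}: 8 + 36 = 44
  {stop 1, stop 2} + {stop 3, stop 4}: 8 + 36 = 44
  {stop 3} + {stop 1, stop 2, stop 4}: 32 + 18 = 50
  {stop 1, stop 3} + {stop 2, stop 4}: 32 + 18 = 50
  {stop 2, stop 3} + {stop 1, stop 4}: 32 + 16 = 48
  … (7 splits in total)
Best: vehicle 1 Base → stop 1 → Base = 6; vehicle 2 Base → stop 2 → stop 3 → stop 4 → Base = 36; combined 42.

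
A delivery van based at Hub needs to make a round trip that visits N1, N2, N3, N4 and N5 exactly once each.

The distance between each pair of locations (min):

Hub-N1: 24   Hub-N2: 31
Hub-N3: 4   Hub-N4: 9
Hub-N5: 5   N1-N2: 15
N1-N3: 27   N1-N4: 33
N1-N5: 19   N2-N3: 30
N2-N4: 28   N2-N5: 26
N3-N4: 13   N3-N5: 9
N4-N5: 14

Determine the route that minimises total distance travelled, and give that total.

With 5 stops there are 5!/2 = 60 distinct round trips (a route and its reverse cost the same).
Hub → N1 → N2 → N3 → N4 → N5 → Hub: 24+15+30+13+14+5 = 101
Hub → N1 → N2 → N3 → N5 → N4 → Hub: 24+15+30+9+14+9 = 101
Hub → N1 → N2 → N4 → N3 → N5 → Hub: 24+15+28+13+9+5 = 94
Hub → N1 → N2 → N4 → N5 → N3 → Hub: 24+15+28+14+9+4 = 94
Hub → N1 → N2 → N5 → N3 → N4 → Hub: 24+15+26+9+13+9 = 96
Hub → N1 → N2 → N5 → N4 → N3 → Hub: 24+15+26+14+13+4 = 96
Hub → N1 → N3 → N2 → N4 → N5 → Hub: 24+27+30+28+14+5 = 128
Hub → N1 → N3 → N2 → N5 → N4 → Hub: 24+27+30+26+14+9 = 130
Hub → N1 → N3 → N4 → N2 → N5 → Hub: 24+27+13+28+26+5 = 123
Hub → N1 → N3 → N4 → N5 → N2 → Hub: 24+27+13+14+26+31 = 135
Hub → N1 → N3 → N5 → N2 → N4 → Hub: 24+27+9+26+28+9 = 123
Hub → N1 → N3 → N5 → N4 → N2 → Hub: 24+27+9+14+28+31 = 133
Hub → N1 → N4 → N2 → N3 → N5 → Hub: 24+33+28+30+9+5 = 129
Hub → N1 → N4 → N2 → N5 → N3 → Hub: 24+33+28+26+9+4 = 124
… (46 more)
Hub → N3 → N4 → N2 → N1 → N5 → Hub: 4+13+28+15+19+5 = 84  ← best
The minimum is 84.
One optimal route: Hub → N3 → N4 → N2 → N1 → N5 → Hub (or its reverse).

Minimum total distance: 84 min.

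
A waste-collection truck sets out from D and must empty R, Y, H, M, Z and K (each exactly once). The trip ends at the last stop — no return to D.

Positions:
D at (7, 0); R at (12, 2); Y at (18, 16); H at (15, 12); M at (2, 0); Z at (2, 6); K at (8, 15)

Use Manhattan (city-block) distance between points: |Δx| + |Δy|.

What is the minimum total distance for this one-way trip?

There are 6! = 720 possible orderings.
D→R→Y→H→M→Z→K: 7+20+7+25+6+15 = 80
D→R→Y→H→M→K→Z: 7+20+7+25+21+15 = 95
D→R→Y→H→Z→M→K: 7+20+7+19+6+21 = 80
D→R→Y→H→Z→K→M: 7+20+7+19+15+21 = 89
D→R→Y→H→K→M→Z: 7+20+7+10+21+6 = 71
D→R→Y→H→K→Z→M: 7+20+7+10+15+6 = 65
D→R→Y→M→H→Z→K: 7+20+32+25+19+15 = 118
D→R→Y→M→H→K→Z: 7+20+32+25+10+15 = 109
… (712 more)
D→M→Z→R→H→Y→K: 5+6+14+13+7+11 = 56  ← best
The minimum is 56.
One shortest path: D → M → Z → R → H → Y → K.

Shortest open route: 56.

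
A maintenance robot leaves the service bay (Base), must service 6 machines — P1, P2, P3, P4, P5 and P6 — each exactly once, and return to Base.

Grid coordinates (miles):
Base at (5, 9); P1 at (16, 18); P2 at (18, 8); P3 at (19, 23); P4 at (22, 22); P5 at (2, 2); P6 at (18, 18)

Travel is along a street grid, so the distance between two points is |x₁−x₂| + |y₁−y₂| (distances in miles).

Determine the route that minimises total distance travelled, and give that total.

Base→P1→P2→P3→P4→P5→P6→Base: 20+12+16+4+40+32+22 = 146
Base→P1→P2→P3→P4→P6→P5→Base: 20+12+16+4+8+32+10 = 102
Base→P1→P2→P3→P5→P4→P6→Base: 20+12+16+38+40+8+22 = 156
Base→P1→P2→P3→P5→P6→P4→Base: 20+12+16+38+32+8+30 = 156
Base→P1→P2→P3→P6→P4→P5→Base: 20+12+16+6+8+40+10 = 112
Base→P1→P2→P3→P6→P5→P4→Base: 20+12+16+6+32+40+30 = 156
Base→P1→P2→P4→P3→P5→P6→Base: 20+12+18+4+38+32+22 = 146
Base→P1→P2→P4→P3→P6→P5→Base: 20+12+18+4+6+32+10 = 102
… (352 more)
Base→P1→P3→P4→P6→P2→P5→Base: 20+8+4+8+10+22+10 = 82  ← best
The minimum is 82.
One optimal route: Base → P1 → P3 → P4 → P6 → P2 → P5 → Base (or its reverse).

82 miles — the shortest possible round trip.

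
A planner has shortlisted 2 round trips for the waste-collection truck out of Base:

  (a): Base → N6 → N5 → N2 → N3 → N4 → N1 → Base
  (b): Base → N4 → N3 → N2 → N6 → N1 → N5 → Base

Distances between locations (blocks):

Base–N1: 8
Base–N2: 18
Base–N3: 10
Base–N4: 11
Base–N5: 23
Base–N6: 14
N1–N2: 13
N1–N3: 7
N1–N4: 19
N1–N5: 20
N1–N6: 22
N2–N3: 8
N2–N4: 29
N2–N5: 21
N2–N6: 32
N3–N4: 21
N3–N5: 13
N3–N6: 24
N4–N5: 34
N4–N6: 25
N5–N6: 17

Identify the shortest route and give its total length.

(a): 14 + 17 + 21 + 8 + 21 + 19 + 8 = 108
(b): 11 + 21 + 8 + 32 + 22 + 20 + 23 = 137

108 blocks — (a) is the shortest.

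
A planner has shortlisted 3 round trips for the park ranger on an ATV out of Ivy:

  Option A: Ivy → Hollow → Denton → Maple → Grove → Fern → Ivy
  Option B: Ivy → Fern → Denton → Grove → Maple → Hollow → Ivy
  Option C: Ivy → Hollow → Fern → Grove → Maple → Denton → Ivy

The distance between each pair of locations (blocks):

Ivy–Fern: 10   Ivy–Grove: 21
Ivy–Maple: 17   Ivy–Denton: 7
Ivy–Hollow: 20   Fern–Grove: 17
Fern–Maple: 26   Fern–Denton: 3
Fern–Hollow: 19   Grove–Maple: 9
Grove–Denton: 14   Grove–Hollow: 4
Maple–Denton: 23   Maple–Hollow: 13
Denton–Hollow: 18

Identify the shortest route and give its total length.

Option A: 20 + 18 + 23 + 9 + 17 + 10 = 97
Option B: 10 + 3 + 14 + 9 + 13 + 20 = 69
Option C: 20 + 19 + 17 + 9 + 23 + 7 = 95

Shortest is Option B, total 69 blocks.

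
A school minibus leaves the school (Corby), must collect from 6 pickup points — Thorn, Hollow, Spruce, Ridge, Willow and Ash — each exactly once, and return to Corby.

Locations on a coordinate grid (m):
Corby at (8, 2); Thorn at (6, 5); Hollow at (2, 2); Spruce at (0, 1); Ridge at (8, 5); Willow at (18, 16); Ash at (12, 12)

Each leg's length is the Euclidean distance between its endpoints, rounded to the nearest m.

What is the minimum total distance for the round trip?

There are 360 distinct closed tours to check (reversals are equivalent).
Corby - Thorn - Hollow - Spruce - Ridge - Willow - Ash - Corby: 4+5+2+9+15+7+11 = 53
Corby - Thorn - Hollow - Spruce - Ridge - Ash - Willow - Corby: 4+5+2+9+8+7+17 = 52
Corby - Thorn - Hollow - Spruce - Willow - Ridge - Ash - Corby: 4+5+2+23+15+8+11 = 68
Corby - Thorn - Hollow - Spruce - Willow - Ash - Ridge - Corby: 4+5+2+23+7+8+3 = 52
Corby - Thorn - Hollow - Spruce - Ash - Ridge - Willow - Corby: 4+5+2+16+8+15+17 = 67
Corby - Thorn - Hollow - Spruce - Ash - Willow - Ridge - Corby: 4+5+2+16+7+15+3 = 52
Corby - Thorn - Hollow - Ridge - Spruce - Willow - Ash - Corby: 4+5+7+9+23+7+11 = 66
Corby - Thorn - Hollow - Ridge - Spruce - Ash - Willow - Corby: 4+5+7+9+16+7+17 = 65
… (352 more)
Corby - Hollow - Spruce - Thorn - Ridge - Ash - Willow - Corby: 6+2+7+2+8+7+17 = 49  ← best
The minimum is 49.
One optimal route: Corby → Hollow → Spruce → Thorn → Ridge → Ash → Willow → Corby (or its reverse).

49 m — the shortest possible round trip.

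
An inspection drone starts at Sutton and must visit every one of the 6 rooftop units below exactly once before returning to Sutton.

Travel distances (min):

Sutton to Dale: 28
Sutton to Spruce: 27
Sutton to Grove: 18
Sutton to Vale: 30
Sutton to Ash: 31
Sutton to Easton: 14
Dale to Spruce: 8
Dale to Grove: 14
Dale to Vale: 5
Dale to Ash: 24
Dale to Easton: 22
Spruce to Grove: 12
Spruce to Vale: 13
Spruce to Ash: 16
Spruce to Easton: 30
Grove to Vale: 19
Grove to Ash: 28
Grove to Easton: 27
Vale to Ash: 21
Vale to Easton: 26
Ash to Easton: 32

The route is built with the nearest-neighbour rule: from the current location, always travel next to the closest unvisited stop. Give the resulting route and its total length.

At Sutton the remaining stops are Easton 14, Grove 18, Spruce 27, Dale 28, Vale 30, Ash 31; go to Easton.
At Easton the remaining stops are Dale 22, Vale 26, Grove 27, Spruce 30, Ash 32; go to Dale.
At Dale the remaining stops are Vale 5, Spruce 8, Grove 14, Ash 24; go to Vale.
At Vale the remaining stops are Spruce 13, Grove 19, Ash 21; go to Spruce.
At Spruce the remaining stops are Grove 12, Ash 16; go to Grove.
At Grove the remaining stops are Ash 28; go to Ash.
Return Ash→Sutton: 31.
Total = 14 + 22 + 5 + 13 + 12 + 28 + 31 = 125.

Total distance 125 min via the nearest-neighbour route Sutton → Easton → Dale → Vale → Spruce → Grove → Ash → Sutton.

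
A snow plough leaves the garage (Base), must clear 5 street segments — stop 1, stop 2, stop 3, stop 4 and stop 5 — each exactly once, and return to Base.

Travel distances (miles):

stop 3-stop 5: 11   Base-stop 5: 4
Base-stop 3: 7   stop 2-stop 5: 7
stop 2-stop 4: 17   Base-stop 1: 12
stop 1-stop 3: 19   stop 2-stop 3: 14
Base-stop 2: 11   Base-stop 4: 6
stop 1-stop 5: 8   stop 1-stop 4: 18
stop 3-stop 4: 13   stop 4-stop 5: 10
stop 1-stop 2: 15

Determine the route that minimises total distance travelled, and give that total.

Minimum total distance: 60 miles.

There are 60 distinct closed tours to check (reversals are equivalent).
Base→stop 1→stop 2→stop 3→stop 4→stop 5→Base: 12+15+14+13+10+4 = 68
Base→stop 1→stop 2→stop 3→stop 5→stop 4→Base: 12+15+14+11+10+6 = 68
Base→stop 1→stop 2→stop 4→stop 3→stop 5→Base: 12+15+17+13+11+4 = 72
Base→stop 1→stop 2→stop 4→stop 5→stop 3→Base: 12+15+17+10+11+7 = 72
Base→stop 1→stop 2→stop 5→stop 3→stop 4→Base: 12+15+7+11+13+6 = 64
Base→stop 1→stop 2→stop 5→stop 4→stop 3→Base: 12+15+7+10+13+7 = 64
Base→stop 1→stop 3→stop 2→stop 4→stop 5→Base: 12+19+14+17+10+4 = 76
Base→stop 1→stop 3→stop 2→stop 5→stop 4→Base: 12+19+14+7+10+6 = 68
Base→stop 1→stop 3→stop 4→stop 2→stop 5→Base: 12+19+13+17+7+4 = 72
Base→stop 1→stop 3→stop 4→stop 5→stop 2→Base: 12+19+13+10+7+11 = 72
Base→stop 1→stop 3→stop 5→stop 2→stop 4→Base: 12+19+11+7+17+6 = 72
Base→stop 1→stop 3→stop 5→stop 4→stop 2→Base: 12+19+11+10+17+11 = 80
Base→stop 1→stop 4→stop 2→stop 3→stop 5→Base: 12+18+17+14+11+4 = 76
Base→stop 1→stop 4→stop 2→stop 5→stop 3→Base: 12+18+17+7+11+7 = 72
… (46 more)
Base→stop 1→stop 5→stop 2→stop 3→stop 4→Base: 12+8+7+14+13+6 = 60  ← best
The minimum is 60.
One optimal route: Base → stop 1 → stop 5 → stop 2 → stop 3 → stop 4 → Base (or its reverse).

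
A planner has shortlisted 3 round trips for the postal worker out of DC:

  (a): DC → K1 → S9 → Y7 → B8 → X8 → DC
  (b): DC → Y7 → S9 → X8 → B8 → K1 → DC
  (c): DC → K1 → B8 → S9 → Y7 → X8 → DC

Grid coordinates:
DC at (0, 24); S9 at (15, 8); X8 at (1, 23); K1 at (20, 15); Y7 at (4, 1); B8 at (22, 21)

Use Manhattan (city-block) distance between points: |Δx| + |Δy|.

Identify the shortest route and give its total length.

Shortest is (c), total 102.

(a): 29 + 12 + 18 + 38 + 23 + 2 = 122
(b): 27 + 18 + 29 + 23 + 8 + 29 = 134
(c): 29 + 8 + 20 + 18 + 25 + 2 = 102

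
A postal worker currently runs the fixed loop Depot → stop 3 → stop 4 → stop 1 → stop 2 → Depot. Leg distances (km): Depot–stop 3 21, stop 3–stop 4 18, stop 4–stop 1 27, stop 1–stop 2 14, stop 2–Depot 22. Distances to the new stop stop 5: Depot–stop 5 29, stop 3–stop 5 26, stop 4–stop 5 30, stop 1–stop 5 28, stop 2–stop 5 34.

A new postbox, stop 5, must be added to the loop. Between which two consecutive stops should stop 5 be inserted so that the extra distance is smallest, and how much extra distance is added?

Insertion cost between consecutive stops i–j is d(i,stop 5) + d(stop 5,j) − d(i,j):
  between Depot and stop 3: 29 + 26 − 21 = 34
  between stop 3 and stop 4: 26 + 30 − 18 = 38
  between stop 4 and stop 1: 30 + 28 − 27 = 31
  between stop 1 and stop 2: 28 + 34 − 14 = 48
  between stop 2 and Depot: 34 + 29 − 22 = 41
Cheapest insertion is between stop 4 and stop 1, adding 31.
New total = 102 + 31 = 133.

+31 km — insert stop 5 between stop 4 and stop 1.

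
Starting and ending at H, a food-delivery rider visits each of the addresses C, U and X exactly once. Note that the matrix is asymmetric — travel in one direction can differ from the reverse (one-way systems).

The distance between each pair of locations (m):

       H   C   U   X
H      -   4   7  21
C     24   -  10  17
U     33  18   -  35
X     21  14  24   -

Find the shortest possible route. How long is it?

63 m — the shortest possible round trip.

H - C - U - X - H: 4+10+35+21 = 70
H - C - X - U - H: 4+17+24+33 = 78
H - U - C - X - H: 7+18+17+21 = 63
H - U - X - C - H: 7+35+14+24 = 80
H - X - C - U - H: 21+14+10+33 = 78
H - X - U - C - H: 21+24+18+24 = 87
The minimum is 63.
One optimal route: H → U → C → X → H.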